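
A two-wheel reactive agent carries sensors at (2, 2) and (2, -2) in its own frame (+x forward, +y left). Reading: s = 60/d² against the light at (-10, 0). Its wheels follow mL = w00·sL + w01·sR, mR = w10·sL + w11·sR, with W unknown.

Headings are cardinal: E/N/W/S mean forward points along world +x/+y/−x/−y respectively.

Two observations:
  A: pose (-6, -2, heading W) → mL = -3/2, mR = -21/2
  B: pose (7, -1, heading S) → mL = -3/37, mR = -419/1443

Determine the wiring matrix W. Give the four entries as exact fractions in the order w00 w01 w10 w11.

-1/2 0 -1 -1/2

obs A: pose=(-6,-2,W) → sL=3, sR=15, mL=-3/2, mR=-21/2
obs B: pose=(7,-1,S) → sL=6/37, sR=10/39, mL=-3/37, mR=-419/1443
sensor matrix S = [[3, 15], [6/37, 10/39]]; det S = -800/481
solve [mL_A; mL_B] = S·[w00; w01] and [mR_A; mR_B] = S·[w10; w11]:
  w00 = -1/2, w01 = 0, w10 = -1, w11 = -1/2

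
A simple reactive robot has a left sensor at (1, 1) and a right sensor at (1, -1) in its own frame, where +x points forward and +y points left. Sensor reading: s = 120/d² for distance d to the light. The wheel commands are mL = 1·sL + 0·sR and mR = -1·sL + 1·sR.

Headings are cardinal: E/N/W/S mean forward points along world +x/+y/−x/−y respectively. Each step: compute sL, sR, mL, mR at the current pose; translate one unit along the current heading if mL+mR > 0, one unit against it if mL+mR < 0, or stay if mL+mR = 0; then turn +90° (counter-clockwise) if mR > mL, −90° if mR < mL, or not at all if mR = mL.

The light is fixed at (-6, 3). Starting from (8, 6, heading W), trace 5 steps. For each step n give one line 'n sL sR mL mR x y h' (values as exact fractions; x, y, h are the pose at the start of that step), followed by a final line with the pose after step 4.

n=0: pose=(8,6,W); sL=120/173, sR=24/37; mL=120/173, mR=-288/6401; mL+mR=24/37 → advance +1; mR−mL=-4728/6401 → turn -1·90°
n=1: pose=(7,6,N); sL=3/4, sR=30/53; mL=3/4, mR=-39/212; mL+mR=30/53 → advance +1; mR−mL=-99/106 → turn -1·90°
n=2: pose=(7,7,E); sL=120/221, sR=24/41; mL=120/221, mR=384/9061; mL+mR=24/41 → advance +1; mR−mL=-4536/9061 → turn -1·90°
n=3: pose=(8,7,S); sL=20/39, sR=60/89; mL=20/39, mR=560/3471; mL+mR=60/89 → advance +1; mR−mL=-1220/3471 → turn -1·90°
n=4: pose=(8,6,W); sL=120/173, sR=24/37; mL=120/173, mR=-288/6401; mL+mR=24/37 → advance +1; mR−mL=-4728/6401 → turn -1·90°

0 120/173 24/37 120/173 -288/6401 8 6 W
1 3/4 30/53 3/4 -39/212 7 6 N
2 120/221 24/41 120/221 384/9061 7 7 E
3 20/39 60/89 20/39 560/3471 8 7 S
4 120/173 24/37 120/173 -288/6401 8 6 W
final 7 6 N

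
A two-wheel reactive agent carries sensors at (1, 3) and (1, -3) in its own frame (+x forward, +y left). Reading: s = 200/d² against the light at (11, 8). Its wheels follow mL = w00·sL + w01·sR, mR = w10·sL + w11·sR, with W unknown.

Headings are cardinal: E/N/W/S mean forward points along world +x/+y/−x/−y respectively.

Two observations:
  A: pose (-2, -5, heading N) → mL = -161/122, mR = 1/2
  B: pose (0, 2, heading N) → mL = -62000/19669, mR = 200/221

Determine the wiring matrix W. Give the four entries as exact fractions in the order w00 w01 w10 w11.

obs A: pose=(-2,-5,N) → sL=1/2, sR=50/61, mL=-161/122, mR=1/2
obs B: pose=(0,2,N) → sL=200/221, sR=200/89, mL=-62000/19669, mR=200/221
sensor matrix S = [[1/2, 50/61], [200/221, 200/89]]; det S = 458100/1199809
solve [mL_A; mL_B] = S·[w00; w01] and [mR_A; mR_B] = S·[w10; w11]:
  w00 = -1, w01 = -1, w10 = 1, w11 = 0

-1 -1 1 0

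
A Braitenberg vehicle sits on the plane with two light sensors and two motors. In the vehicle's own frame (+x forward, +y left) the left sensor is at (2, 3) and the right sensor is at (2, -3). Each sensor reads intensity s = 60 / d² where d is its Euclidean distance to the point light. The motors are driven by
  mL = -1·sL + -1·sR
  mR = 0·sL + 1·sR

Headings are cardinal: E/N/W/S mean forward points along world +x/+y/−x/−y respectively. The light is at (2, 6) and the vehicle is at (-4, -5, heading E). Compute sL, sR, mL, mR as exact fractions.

left sensor world pos  = (-2, -2); dL² = 80
right sensor world pos = (-2, -8); dR² = 212
sL = 60/80 = 3/4
sR = 60/212 = 15/53
mL = -1·sL + -1·sR = -219/212
mR = 0·sL + 1·sR = 15/53

3/4 15/53 -219/212 15/53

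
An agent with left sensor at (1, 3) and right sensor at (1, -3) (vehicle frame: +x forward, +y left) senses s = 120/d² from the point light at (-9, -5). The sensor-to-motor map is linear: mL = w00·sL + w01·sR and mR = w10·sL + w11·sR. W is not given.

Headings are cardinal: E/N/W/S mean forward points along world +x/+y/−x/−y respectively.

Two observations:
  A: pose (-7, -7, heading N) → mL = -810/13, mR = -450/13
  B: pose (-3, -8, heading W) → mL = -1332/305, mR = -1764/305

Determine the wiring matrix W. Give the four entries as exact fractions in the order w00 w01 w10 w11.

-1 -1/2 -1/2 -1

obs A: pose=(-7,-7,N) → sL=60, sR=60/13, mL=-810/13, mR=-450/13
obs B: pose=(-3,-8,W) → sL=120/61, sR=24/5, mL=-1332/305, mR=-1764/305
sensor matrix S = [[60, 60/13], [120/61, 24/5]]; det S = 221184/793
solve [mL_A; mL_B] = S·[w00; w01] and [mR_A; mR_B] = S·[w10; w11]:
  w00 = -1, w01 = -1/2, w10 = -1/2, w11 = -1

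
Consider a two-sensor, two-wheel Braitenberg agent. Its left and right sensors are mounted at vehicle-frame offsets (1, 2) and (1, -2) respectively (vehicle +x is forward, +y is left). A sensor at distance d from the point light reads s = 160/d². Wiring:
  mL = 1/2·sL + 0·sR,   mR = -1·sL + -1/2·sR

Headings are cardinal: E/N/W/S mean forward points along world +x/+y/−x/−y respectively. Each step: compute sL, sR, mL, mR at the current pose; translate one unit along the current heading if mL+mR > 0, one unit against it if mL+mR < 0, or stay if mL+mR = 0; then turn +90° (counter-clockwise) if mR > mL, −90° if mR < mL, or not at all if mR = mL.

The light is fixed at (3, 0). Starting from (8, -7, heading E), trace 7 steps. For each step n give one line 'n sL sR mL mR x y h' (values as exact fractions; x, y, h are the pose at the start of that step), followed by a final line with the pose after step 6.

n=0: pose=(8,-7,E); sL=160/61, sR=160/117; mL=80/61, mR=-23600/7137; mL+mR=-14240/7137 → advance -1; mR−mL=-32960/7137 → turn -1·90°
n=1: pose=(7,-7,S); sL=8/5, sR=40/17; mL=4/5, mR=-236/85; mL+mR=-168/85 → advance -1; mR−mL=-304/85 → turn -1·90°
n=2: pose=(7,-6,W); sL=160/73, sR=32/5; mL=80/73, mR=-1968/365; mL+mR=-1568/365 → advance -1; mR−mL=-2368/365 → turn -1·90°
n=3: pose=(8,-6,N); sL=80/17, sR=80/37; mL=40/17, mR=-3640/629; mL+mR=-2160/629 → advance -1; mR−mL=-5120/629 → turn -1·90°
n=4: pose=(8,-7,E); sL=160/61, sR=160/117; mL=80/61, mR=-23600/7137; mL+mR=-14240/7137 → advance -1; mR−mL=-32960/7137 → turn -1·90°
n=5: pose=(7,-7,S); sL=8/5, sR=40/17; mL=4/5, mR=-236/85; mL+mR=-168/85 → advance -1; mR−mL=-304/85 → turn -1·90°
n=6: pose=(7,-6,W); sL=160/73, sR=32/5; mL=80/73, mR=-1968/365; mL+mR=-1568/365 → advance -1; mR−mL=-2368/365 → turn -1·90°

0 160/61 160/117 80/61 -23600/7137 8 -7 E
1 8/5 40/17 4/5 -236/85 7 -7 S
2 160/73 32/5 80/73 -1968/365 7 -6 W
3 80/17 80/37 40/17 -3640/629 8 -6 N
4 160/61 160/117 80/61 -23600/7137 8 -7 E
5 8/5 40/17 4/5 -236/85 7 -7 S
6 160/73 32/5 80/73 -1968/365 7 -6 W
final 8 -6 N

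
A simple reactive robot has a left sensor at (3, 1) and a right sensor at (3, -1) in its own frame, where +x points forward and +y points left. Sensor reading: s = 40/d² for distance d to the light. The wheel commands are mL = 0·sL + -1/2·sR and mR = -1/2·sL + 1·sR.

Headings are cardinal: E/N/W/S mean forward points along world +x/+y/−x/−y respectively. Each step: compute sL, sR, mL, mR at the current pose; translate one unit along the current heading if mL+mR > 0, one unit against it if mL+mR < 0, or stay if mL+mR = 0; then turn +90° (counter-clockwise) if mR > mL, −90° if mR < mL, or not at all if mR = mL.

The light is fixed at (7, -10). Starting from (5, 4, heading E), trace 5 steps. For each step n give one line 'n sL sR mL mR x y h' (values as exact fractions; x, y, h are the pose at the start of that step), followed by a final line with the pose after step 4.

0 20/113 4/17 -2/17 282/1921 5 4 E
1 40/293 40/289 -20/289 5940/84677 6 4 N
2 10/53 5/34 -5/68 95/1802 6 5 W
3 8/29 8/29 -4/29 4/29 7 5 S
4 8/53 8/41 -4/41 260/2173 7 5 E
final 8 5 N

n=0: pose=(5,4,E); sL=20/113, sR=4/17; mL=-2/17, mR=282/1921; mL+mR=56/1921 → advance +1; mR−mL=508/1921 → turn +1·90°
n=1: pose=(6,4,N); sL=40/293, sR=40/289; mL=-20/289, mR=5940/84677; mL+mR=80/84677 → advance +1; mR−mL=11800/84677 → turn +1·90°
n=2: pose=(6,5,W); sL=10/53, sR=5/34; mL=-5/68, mR=95/1802; mL+mR=-75/3604 → advance -1; mR−mL=455/3604 → turn +1·90°
n=3: pose=(7,5,S); sL=8/29, sR=8/29; mL=-4/29, mR=4/29; mL+mR=0 → advance +0; mR−mL=8/29 → turn +1·90°
n=4: pose=(7,5,E); sL=8/53, sR=8/41; mL=-4/41, mR=260/2173; mL+mR=48/2173 → advance +1; mR−mL=472/2173 → turn +1·90°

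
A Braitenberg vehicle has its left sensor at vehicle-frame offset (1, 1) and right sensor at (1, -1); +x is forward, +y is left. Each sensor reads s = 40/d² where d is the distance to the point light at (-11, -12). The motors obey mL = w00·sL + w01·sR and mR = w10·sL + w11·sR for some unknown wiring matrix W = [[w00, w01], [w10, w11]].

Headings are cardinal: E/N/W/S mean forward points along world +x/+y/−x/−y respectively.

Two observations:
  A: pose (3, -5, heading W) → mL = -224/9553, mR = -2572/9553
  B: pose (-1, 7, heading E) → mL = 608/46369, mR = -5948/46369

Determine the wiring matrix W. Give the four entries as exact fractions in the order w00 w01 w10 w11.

obs A: pose=(3,-5,W) → sL=8/41, sR=40/233, mL=-224/9553, mR=-2572/9553
obs B: pose=(-1,7,E) → sL=40/521, sR=8/89, mL=608/46369, mR=-5948/46369
sensor matrix S = [[8/41, 40/233], [40/521, 8/89]]; det S = 1930752/442963057
solve [mL_A; mL_B] = S·[w00; w01] and [mR_A; mR_B] = S·[w10; w11]:
  w00 = -1, w01 = 1, w10 = -1/2, w11 = -1

-1 1 -1/2 -1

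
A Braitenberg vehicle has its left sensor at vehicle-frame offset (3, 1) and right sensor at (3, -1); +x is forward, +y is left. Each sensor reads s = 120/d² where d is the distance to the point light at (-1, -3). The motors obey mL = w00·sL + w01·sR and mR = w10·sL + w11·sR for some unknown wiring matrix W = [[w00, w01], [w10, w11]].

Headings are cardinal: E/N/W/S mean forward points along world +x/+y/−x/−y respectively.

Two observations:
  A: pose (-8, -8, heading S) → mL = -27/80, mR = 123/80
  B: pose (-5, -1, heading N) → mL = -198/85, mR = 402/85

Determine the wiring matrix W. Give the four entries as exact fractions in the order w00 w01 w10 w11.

obs A: pose=(-8,-8,S) → sL=6/5, sR=15/16, mL=-27/80, mR=123/80
obs B: pose=(-5,-1,N) → sL=12/5, sR=60/17, mL=-198/85, mR=402/85
sensor matrix S = [[6/5, 15/16], [12/5, 60/17]]; det S = 135/68
solve [mL_A; mL_B] = S·[w00; w01] and [mR_A; mR_B] = S·[w10; w11]:
  w00 = 1/2, w01 = -1, w10 = 1/2, w11 = 1

1/2 -1 1/2 1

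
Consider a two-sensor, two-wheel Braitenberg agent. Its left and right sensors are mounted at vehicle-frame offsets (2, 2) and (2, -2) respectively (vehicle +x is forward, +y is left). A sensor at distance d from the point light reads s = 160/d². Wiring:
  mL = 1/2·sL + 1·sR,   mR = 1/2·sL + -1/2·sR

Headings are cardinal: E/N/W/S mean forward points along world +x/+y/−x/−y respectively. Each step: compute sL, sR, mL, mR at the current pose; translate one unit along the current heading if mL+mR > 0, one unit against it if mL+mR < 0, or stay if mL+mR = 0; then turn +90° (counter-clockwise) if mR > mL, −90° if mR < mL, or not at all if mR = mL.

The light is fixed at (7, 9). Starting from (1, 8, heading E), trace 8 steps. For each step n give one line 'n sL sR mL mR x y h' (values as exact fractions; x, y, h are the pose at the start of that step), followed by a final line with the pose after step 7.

n=0: pose=(1,8,E); sL=160/17, sR=32/5; mL=944/85, mR=128/85; mL+mR=1072/85 → advance +1; mR−mL=-48/5 → turn -1·90°
n=1: pose=(2,8,S); sL=80/9, sR=80/29; mL=1880/261, mR=800/261; mL+mR=2680/261 → advance +1; mR−mL=-120/29 → turn -1·90°
n=2: pose=(2,7,W); sL=32/13, sR=160/49; mL=2864/637, mR=-256/637; mL+mR=2608/637 → advance +1; mR−mL=-240/49 → turn -1·90°
n=3: pose=(1,7,N); sL=5/2, sR=10; mL=45/4, mR=-15/4; mL+mR=15/2 → advance +1; mR−mL=-15 → turn -1·90°
n=4: pose=(1,8,E); sL=160/17, sR=32/5; mL=944/85, mR=128/85; mL+mR=1072/85 → advance +1; mR−mL=-48/5 → turn -1·90°
n=5: pose=(2,8,S); sL=80/9, sR=80/29; mL=1880/261, mR=800/261; mL+mR=2680/261 → advance +1; mR−mL=-120/29 → turn -1·90°
n=6: pose=(2,7,W); sL=32/13, sR=160/49; mL=2864/637, mR=-256/637; mL+mR=2608/637 → advance +1; mR−mL=-240/49 → turn -1·90°
n=7: pose=(1,7,N); sL=5/2, sR=10; mL=45/4, mR=-15/4; mL+mR=15/2 → advance +1; mR−mL=-15 → turn -1·90°

0 160/17 32/5 944/85 128/85 1 8 E
1 80/9 80/29 1880/261 800/261 2 8 S
2 32/13 160/49 2864/637 -256/637 2 7 W
3 5/2 10 45/4 -15/4 1 7 N
4 160/17 32/5 944/85 128/85 1 8 E
5 80/9 80/29 1880/261 800/261 2 8 S
6 32/13 160/49 2864/637 -256/637 2 7 W
7 5/2 10 45/4 -15/4 1 7 N
final 1 8 E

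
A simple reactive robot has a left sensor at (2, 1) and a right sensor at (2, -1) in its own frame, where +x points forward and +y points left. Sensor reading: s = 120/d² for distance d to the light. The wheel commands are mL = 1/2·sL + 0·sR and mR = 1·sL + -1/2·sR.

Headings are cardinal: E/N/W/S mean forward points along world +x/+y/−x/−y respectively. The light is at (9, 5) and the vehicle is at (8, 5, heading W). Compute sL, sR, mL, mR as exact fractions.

left sensor world pos  = (6, 4); dL² = 10
right sensor world pos = (6, 6); dR² = 10
sL = 120/10 = 12
sR = 120/10 = 12
mL = 1/2·sL + 0·sR = 6
mR = 1·sL + -1/2·sR = 6

12 12 6 6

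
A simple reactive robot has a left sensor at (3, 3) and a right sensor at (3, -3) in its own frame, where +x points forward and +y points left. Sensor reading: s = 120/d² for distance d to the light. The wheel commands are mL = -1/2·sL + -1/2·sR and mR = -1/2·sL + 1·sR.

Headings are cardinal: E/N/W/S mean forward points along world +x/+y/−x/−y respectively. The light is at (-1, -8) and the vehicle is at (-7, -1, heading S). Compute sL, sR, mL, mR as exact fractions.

24/5 120/97 -1464/485 -564/485

left sensor world pos  = (-4, -4); dL² = 25
right sensor world pos = (-10, -4); dR² = 97
sL = 120/25 = 24/5
sR = 120/97 = 120/97
mL = -1/2·sL + -1/2·sR = -1464/485
mR = -1/2·sL + 1·sR = -564/485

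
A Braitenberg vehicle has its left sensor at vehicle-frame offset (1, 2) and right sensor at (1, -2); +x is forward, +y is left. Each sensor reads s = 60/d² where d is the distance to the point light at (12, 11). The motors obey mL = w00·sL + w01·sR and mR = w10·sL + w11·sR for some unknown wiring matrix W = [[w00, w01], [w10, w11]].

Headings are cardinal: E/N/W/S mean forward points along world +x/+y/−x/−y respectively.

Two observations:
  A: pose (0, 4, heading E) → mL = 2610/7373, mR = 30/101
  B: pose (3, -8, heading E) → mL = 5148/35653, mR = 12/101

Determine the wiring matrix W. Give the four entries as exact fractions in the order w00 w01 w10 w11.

obs A: pose=(0,4,E) → sL=30/73, sR=30/101, mL=2610/7373, mR=30/101
obs B: pose=(3,-8,E) → sL=60/353, sR=12/101, mL=5148/35653, mR=12/101
sensor matrix S = [[30/73, 30/101], [60/353, 12/101]]; det S = -4320/2602669
solve [mL_A; mL_B] = S·[w00; w01] and [mR_A; mR_B] = S·[w10; w11]:
  w00 = 1/2, w01 = 1/2, w10 = 0, w11 = 1

1/2 1/2 0 1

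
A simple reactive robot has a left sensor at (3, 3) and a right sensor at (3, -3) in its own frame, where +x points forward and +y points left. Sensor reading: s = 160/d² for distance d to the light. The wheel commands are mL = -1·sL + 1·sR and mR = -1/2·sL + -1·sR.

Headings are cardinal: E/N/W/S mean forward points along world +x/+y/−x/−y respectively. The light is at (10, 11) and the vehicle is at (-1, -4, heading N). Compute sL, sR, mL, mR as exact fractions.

left sensor world pos  = (-4, -1); dL² = 340
right sensor world pos = (2, -1); dR² = 208
sL = 160/340 = 8/17
sR = 160/208 = 10/13
mL = -1·sL + 1·sR = 66/221
mR = -1/2·sL + -1·sR = -222/221

8/17 10/13 66/221 -222/221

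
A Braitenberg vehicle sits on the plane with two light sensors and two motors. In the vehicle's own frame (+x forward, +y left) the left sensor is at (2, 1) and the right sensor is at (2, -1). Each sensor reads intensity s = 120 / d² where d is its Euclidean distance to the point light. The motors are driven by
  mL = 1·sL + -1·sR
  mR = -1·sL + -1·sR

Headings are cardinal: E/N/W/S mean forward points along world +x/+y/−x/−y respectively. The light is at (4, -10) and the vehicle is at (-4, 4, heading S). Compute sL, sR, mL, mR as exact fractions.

120/193 8/15 256/2895 -3344/2895

left sensor world pos  = (-3, 2); dL² = 193
right sensor world pos = (-5, 2); dR² = 225
sL = 120/193 = 120/193
sR = 120/225 = 8/15
mL = 1·sL + -1·sR = 256/2895
mR = -1·sL + -1·sR = -3344/2895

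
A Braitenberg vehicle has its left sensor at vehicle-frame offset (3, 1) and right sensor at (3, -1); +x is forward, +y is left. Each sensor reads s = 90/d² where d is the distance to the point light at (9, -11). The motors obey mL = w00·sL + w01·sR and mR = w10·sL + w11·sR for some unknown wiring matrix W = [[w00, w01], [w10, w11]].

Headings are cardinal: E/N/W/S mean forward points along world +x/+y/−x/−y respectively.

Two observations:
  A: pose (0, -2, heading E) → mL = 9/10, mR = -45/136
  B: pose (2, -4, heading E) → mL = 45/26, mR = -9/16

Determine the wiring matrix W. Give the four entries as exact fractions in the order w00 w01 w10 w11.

0 1 -1/2 0

obs A: pose=(0,-2,E) → sL=45/68, sR=9/10, mL=9/10, mR=-45/136
obs B: pose=(2,-4,E) → sL=9/8, sR=45/26, mL=45/26, mR=-9/16
sensor matrix S = [[45/68, 9/10], [9/8, 45/26]]; det S = 2349/17680
solve [mL_A; mL_B] = S·[w00; w01] and [mR_A; mR_B] = S·[w10; w11]:
  w00 = 0, w01 = 1, w10 = -1/2, w11 = 0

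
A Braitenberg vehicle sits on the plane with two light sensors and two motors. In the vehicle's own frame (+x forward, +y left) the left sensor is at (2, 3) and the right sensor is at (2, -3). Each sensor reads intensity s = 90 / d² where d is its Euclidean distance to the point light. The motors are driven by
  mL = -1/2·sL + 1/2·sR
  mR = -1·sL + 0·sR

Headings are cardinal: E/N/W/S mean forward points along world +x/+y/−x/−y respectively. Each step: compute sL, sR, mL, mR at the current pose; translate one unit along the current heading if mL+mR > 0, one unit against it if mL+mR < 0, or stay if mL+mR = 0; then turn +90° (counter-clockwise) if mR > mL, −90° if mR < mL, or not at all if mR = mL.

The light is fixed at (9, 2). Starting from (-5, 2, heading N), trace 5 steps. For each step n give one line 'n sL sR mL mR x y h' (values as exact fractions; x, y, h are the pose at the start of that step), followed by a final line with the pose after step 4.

n=0: pose=(-5,2,N); sL=90/293, sR=18/25; mL=1512/7325, mR=-90/293; mL+mR=-738/7325 → advance -1; mR−mL=-3762/7325 → turn -1·90°
n=1: pose=(-5,1,E); sL=45/74, sR=9/16; mL=-27/1184, mR=-45/74; mL+mR=-747/1184 → advance -1; mR−mL=-693/1184 → turn -1·90°
n=2: pose=(-6,1,S); sL=10/17, sR=10/37; mL=-100/629, mR=-10/17; mL+mR=-470/629 → advance -1; mR−mL=-270/629 → turn -1·90°
n=3: pose=(-6,2,W); sL=45/149, sR=45/149; mL=0, mR=-45/149; mL+mR=-45/149 → advance -1; mR−mL=-45/149 → turn -1·90°
n=4: pose=(-5,2,N); sL=90/293, sR=18/25; mL=1512/7325, mR=-90/293; mL+mR=-738/7325 → advance -1; mR−mL=-3762/7325 → turn -1·90°

0 90/293 18/25 1512/7325 -90/293 -5 2 N
1 45/74 9/16 -27/1184 -45/74 -5 1 E
2 10/17 10/37 -100/629 -10/17 -6 1 S
3 45/149 45/149 0 -45/149 -6 2 W
4 90/293 18/25 1512/7325 -90/293 -5 2 N
final -5 1 E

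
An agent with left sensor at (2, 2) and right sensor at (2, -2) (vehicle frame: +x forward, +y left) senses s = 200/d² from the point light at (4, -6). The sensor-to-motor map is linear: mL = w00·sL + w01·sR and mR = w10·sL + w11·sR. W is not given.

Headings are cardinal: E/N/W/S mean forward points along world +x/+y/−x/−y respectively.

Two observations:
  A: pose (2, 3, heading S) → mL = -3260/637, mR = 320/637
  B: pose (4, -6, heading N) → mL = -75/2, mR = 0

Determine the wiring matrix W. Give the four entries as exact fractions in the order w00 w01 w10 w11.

obs A: pose=(2,3,S) → sL=200/49, sR=40/13, mL=-3260/637, mR=320/637
obs B: pose=(4,-6,N) → sL=25, sR=25, mL=-75/2, mR=0
sensor matrix S = [[200/49, 40/13], [25, 25]]; det S = 16000/637
solve [mL_A; mL_B] = S·[w00; w01] and [mR_A; mR_B] = S·[w10; w11]:
  w00 = -1/2, w01 = -1, w10 = 1/2, w11 = -1/2

-1/2 -1 1/2 -1/2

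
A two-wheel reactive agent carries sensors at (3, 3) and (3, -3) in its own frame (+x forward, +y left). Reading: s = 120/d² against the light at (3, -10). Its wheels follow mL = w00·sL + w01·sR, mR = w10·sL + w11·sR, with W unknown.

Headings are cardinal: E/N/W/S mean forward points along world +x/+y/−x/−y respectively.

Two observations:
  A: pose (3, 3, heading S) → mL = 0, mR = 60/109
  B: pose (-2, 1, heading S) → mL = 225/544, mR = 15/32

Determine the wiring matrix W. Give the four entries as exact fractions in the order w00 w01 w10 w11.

obs A: pose=(3,3,S) → sL=120/109, sR=120/109, mL=0, mR=60/109
obs B: pose=(-2,1,S) → sL=30/17, sR=15/16, mL=225/544, mR=15/32
sensor matrix S = [[120/109, 120/109], [30/17, 15/16]]; det S = -3375/3706
solve [mL_A; mL_B] = S·[w00; w01] and [mR_A; mR_B] = S·[w10; w11]:
  w00 = 1/2, w01 = -1/2, w10 = 0, w11 = 1/2

1/2 -1/2 0 1/2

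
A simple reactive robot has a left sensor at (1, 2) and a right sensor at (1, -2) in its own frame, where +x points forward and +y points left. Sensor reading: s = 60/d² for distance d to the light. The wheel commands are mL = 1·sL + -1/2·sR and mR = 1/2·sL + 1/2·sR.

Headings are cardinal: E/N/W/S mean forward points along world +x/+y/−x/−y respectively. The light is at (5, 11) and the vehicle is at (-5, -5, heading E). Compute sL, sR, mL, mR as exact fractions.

left sensor world pos  = (-4, -3); dL² = 277
right sensor world pos = (-4, -7); dR² = 405
sL = 60/277 = 60/277
sR = 60/405 = 4/27
mL = 1·sL + -1/2·sR = 1066/7479
mR = 1/2·sL + 1/2·sR = 1364/7479

60/277 4/27 1066/7479 1364/7479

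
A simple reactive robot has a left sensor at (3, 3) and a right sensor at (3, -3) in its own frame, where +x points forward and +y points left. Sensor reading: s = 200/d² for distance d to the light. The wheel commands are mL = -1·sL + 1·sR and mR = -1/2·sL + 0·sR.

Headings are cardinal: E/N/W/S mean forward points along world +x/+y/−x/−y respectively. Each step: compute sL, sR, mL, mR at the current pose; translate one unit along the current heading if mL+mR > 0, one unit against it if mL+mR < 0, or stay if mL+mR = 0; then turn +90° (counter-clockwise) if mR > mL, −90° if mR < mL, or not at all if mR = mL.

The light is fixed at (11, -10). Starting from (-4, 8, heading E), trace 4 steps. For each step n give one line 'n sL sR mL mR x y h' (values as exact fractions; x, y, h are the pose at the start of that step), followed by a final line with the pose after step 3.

n=0: pose=(-4,8,E); sL=40/117, sR=200/369; mL=320/1599, mR=-20/117; mL+mR=140/4797 → advance +1; mR−mL=-1780/4797 → turn -1·90°
n=1: pose=(-3,8,S); sL=100/173, sR=100/257; mL=-8400/44461, mR=-50/173; mL+mR=-21250/44461 → advance -1; mR−mL=-4450/44461 → turn -1·90°
n=2: pose=(-3,9,W); sL=40/109, sR=200/773; mL=-9120/84257, mR=-20/109; mL+mR=-24580/84257 → advance -1; mR−mL=-6340/84257 → turn -1·90°
n=3: pose=(-2,9,N); sL=10/37, sR=25/73; mL=195/2701, mR=-5/37; mL+mR=-170/2701 → advance -1; mR−mL=-560/2701 → turn -1·90°

0 40/117 200/369 320/1599 -20/117 -4 8 E
1 100/173 100/257 -8400/44461 -50/173 -3 8 S
2 40/109 200/773 -9120/84257 -20/109 -3 9 W
3 10/37 25/73 195/2701 -5/37 -2 9 N
final -2 8 E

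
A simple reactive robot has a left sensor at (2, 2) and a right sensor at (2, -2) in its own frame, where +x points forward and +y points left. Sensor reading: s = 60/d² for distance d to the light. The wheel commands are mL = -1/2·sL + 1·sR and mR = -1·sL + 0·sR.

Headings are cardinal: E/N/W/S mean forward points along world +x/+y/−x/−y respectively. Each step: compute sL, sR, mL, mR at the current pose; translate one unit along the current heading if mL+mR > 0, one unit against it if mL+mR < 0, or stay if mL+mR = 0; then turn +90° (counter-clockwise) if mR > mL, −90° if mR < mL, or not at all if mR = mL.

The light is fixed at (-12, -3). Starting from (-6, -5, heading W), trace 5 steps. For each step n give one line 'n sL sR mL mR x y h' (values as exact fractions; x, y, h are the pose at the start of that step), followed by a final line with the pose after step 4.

n=0: pose=(-6,-5,W); sL=15/8, sR=15/4; mL=45/16, mR=-15/8; mL+mR=15/16 → advance +1; mR−mL=-75/16 → turn -1·90°
n=1: pose=(-7,-5,N); sL=20/3, sR=60/49; mL=-310/147, mR=-20/3; mL+mR=-430/49 → advance -1; mR−mL=-670/147 → turn -1·90°
n=2: pose=(-7,-6,E); sL=6/5, sR=30/37; mL=39/185, mR=-6/5; mL+mR=-183/185 → advance -1; mR−mL=-261/185 → turn -1·90°
n=3: pose=(-8,-6,S); sL=60/61, sR=60/29; mL=2790/1769, mR=-60/61; mL+mR=1050/1769 → advance +1; mR−mL=-4530/1769 → turn -1·90°
n=4: pose=(-8,-7,W); sL=3/2, sR=15/2; mL=27/4, mR=-3/2; mL+mR=21/4 → advance +1; mR−mL=-33/4 → turn -1·90°

0 15/8 15/4 45/16 -15/8 -6 -5 W
1 20/3 60/49 -310/147 -20/3 -7 -5 N
2 6/5 30/37 39/185 -6/5 -7 -6 E
3 60/61 60/29 2790/1769 -60/61 -8 -6 S
4 3/2 15/2 27/4 -3/2 -8 -7 W
final -9 -7 N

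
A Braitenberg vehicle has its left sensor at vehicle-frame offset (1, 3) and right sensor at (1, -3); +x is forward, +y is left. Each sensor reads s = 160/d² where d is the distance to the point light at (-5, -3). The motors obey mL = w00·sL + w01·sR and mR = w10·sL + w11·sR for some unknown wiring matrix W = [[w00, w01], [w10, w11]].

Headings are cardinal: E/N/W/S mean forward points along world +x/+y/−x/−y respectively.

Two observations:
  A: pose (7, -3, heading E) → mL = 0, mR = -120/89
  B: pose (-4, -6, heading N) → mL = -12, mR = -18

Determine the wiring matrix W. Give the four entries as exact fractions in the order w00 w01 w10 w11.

-1 1 -1/2 -1

obs A: pose=(7,-3,E) → sL=80/89, sR=80/89, mL=0, mR=-120/89
obs B: pose=(-4,-6,N) → sL=20, sR=8, mL=-12, mR=-18
sensor matrix S = [[80/89, 80/89], [20, 8]]; det S = -960/89
solve [mL_A; mL_B] = S·[w00; w01] and [mR_A; mR_B] = S·[w10; w11]:
  w00 = -1, w01 = 1, w10 = -1/2, w11 = -1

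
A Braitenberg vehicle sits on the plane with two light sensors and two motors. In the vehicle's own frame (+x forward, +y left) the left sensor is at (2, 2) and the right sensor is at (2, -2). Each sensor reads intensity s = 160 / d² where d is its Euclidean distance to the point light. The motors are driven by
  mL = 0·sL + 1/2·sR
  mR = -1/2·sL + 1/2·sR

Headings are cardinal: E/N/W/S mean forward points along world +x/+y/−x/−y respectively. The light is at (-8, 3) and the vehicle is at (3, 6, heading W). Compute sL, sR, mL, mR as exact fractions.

left sensor world pos  = (1, 4); dL² = 82
right sensor world pos = (1, 8); dR² = 106
sL = 160/82 = 80/41
sR = 160/106 = 80/53
mL = 0·sL + 1/2·sR = 40/53
mR = -1/2·sL + 1/2·sR = -480/2173

80/41 80/53 40/53 -480/2173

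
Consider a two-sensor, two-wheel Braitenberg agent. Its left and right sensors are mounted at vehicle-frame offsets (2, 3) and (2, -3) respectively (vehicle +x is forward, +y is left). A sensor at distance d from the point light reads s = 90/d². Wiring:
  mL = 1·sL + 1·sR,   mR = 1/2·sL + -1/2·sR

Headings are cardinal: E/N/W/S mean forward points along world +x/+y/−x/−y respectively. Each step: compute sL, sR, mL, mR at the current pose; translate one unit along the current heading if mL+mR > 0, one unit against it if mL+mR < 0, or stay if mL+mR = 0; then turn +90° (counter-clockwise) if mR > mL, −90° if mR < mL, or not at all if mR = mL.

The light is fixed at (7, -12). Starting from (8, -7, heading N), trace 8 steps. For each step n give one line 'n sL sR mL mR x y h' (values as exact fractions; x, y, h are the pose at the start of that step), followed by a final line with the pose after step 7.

n=0: pose=(8,-7,N); sL=90/53, sR=18/13; mL=2124/689, mR=108/689; mL+mR=2232/689 → advance +1; mR−mL=-2016/689 → turn -1·90°
n=1: pose=(8,-6,E); sL=1, sR=5; mL=6, mR=-2; mL+mR=4 → advance +1; mR−mL=-8 → turn -1·90°
n=2: pose=(9,-6,S); sL=90/41, sR=90/17; mL=5220/697, mR=-1080/697; mL+mR=4140/697 → advance +1; mR−mL=-6300/697 → turn -1·90°
n=3: pose=(9,-7,W); sL=45/2, sR=45/32; mL=765/32, mR=675/64; mL+mR=2205/64 → advance +1; mR−mL=-855/64 → turn -1·90°
n=4: pose=(8,-7,N); sL=90/53, sR=18/13; mL=2124/689, mR=108/689; mL+mR=2232/689 → advance +1; mR−mL=-2016/689 → turn -1·90°
n=5: pose=(8,-6,E); sL=1, sR=5; mL=6, mR=-2; mL+mR=4 → advance +1; mR−mL=-8 → turn -1·90°
n=6: pose=(9,-6,S); sL=90/41, sR=90/17; mL=5220/697, mR=-1080/697; mL+mR=4140/697 → advance +1; mR−mL=-6300/697 → turn -1·90°
n=7: pose=(9,-7,W); sL=45/2, sR=45/32; mL=765/32, mR=675/64; mL+mR=2205/64 → advance +1; mR−mL=-855/64 → turn -1·90°

0 90/53 18/13 2124/689 108/689 8 -7 N
1 1 5 6 -2 8 -6 E
2 90/41 90/17 5220/697 -1080/697 9 -6 S
3 45/2 45/32 765/32 675/64 9 -7 W
4 90/53 18/13 2124/689 108/689 8 -7 N
5 1 5 6 -2 8 -6 E
6 90/41 90/17 5220/697 -1080/697 9 -6 S
7 45/2 45/32 765/32 675/64 9 -7 W
final 8 -7 N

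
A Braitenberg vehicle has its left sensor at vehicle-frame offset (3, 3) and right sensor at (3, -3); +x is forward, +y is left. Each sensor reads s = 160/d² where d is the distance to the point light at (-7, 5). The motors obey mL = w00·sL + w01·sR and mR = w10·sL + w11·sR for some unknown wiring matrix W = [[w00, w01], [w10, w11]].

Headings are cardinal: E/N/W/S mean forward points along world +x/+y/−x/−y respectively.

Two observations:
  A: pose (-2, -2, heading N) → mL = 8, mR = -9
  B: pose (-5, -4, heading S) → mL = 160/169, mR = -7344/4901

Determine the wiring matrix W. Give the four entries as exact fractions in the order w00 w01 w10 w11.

1 0 -1 -1/2

obs A: pose=(-2,-2,N) → sL=8, sR=2, mL=8, mR=-9
obs B: pose=(-5,-4,S) → sL=160/169, sR=32/29, mL=160/169, mR=-7344/4901
sensor matrix S = [[8, 2], [160/169, 32/29]]; det S = 33984/4901
solve [mL_A; mL_B] = S·[w00; w01] and [mR_A; mR_B] = S·[w10; w11]:
  w00 = 1, w01 = 0, w10 = -1, w11 = -1/2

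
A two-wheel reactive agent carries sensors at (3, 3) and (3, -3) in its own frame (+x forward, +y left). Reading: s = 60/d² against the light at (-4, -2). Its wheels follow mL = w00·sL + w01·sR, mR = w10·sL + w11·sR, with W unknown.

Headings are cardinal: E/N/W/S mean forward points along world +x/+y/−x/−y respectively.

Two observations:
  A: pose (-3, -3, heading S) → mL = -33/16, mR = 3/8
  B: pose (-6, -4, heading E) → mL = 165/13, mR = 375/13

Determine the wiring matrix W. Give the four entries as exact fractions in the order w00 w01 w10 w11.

1/2 -1 1 -1/2

obs A: pose=(-3,-3,S) → sL=15/8, sR=3, mL=-33/16, mR=3/8
obs B: pose=(-6,-4,E) → sL=30, sR=30/13, mL=165/13, mR=375/13
sensor matrix S = [[15/8, 3], [30, 30/13]]; det S = -4455/52
solve [mL_A; mL_B] = S·[w00; w01] and [mR_A; mR_B] = S·[w10; w11]:
  w00 = 1/2, w01 = -1, w10 = 1, w11 = -1/2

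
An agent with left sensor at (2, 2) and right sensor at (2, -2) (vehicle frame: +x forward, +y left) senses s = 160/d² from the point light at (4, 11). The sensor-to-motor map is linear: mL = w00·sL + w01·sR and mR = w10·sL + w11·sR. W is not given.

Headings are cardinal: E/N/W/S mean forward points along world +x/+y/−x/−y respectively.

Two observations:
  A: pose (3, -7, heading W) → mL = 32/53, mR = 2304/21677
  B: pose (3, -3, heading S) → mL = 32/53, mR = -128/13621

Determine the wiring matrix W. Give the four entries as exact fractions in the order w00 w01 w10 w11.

0 1 -1/2 1/2

obs A: pose=(3,-7,W) → sL=160/409, sR=32/53, mL=32/53, mR=2304/21677
obs B: pose=(3,-3,S) → sL=160/257, sR=32/53, mL=32/53, mR=-128/13621
sensor matrix S = [[160/409, 32/53], [160/257, 32/53]]; det S = -778240/5570989
solve [mL_A; mL_B] = S·[w00; w01] and [mR_A; mR_B] = S·[w10; w11]:
  w00 = 0, w01 = 1, w10 = -1/2, w11 = 1/2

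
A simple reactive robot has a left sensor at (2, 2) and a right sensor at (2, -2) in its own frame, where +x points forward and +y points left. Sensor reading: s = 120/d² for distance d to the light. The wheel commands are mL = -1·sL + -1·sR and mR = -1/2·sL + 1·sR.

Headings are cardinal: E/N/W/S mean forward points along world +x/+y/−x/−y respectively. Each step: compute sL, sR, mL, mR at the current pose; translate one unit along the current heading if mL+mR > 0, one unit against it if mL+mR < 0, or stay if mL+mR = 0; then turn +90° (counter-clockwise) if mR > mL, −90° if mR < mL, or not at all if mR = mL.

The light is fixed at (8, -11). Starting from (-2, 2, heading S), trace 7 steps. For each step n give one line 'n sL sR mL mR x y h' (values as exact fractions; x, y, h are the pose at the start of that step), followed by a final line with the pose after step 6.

n=0: pose=(-2,2,S); sL=24/37, sR=24/53; mL=-2160/1961, mR=252/1961; mL+mR=-36/37 → advance -1; mR−mL=2412/1961 → turn +1·90°
n=1: pose=(-2,3,E); sL=3/8, sR=15/26; mL=-99/104, mR=81/208; mL+mR=-9/16 → advance -1; mR−mL=279/208 → turn +1·90°
n=2: pose=(-3,3,N); sL=24/85, sR=120/337; mL=-18288/28645, mR=6156/28645; mL+mR=-36/85 → advance -1; mR−mL=24444/28645 → turn +1·90°
n=3: pose=(-3,2,W); sL=12/29, sR=60/197; mL=-4104/5713, mR=558/5713; mL+mR=-18/29 → advance -1; mR−mL=4662/5713 → turn +1·90°
n=4: pose=(-2,2,S); sL=24/37, sR=24/53; mL=-2160/1961, mR=252/1961; mL+mR=-36/37 → advance -1; mR−mL=2412/1961 → turn +1·90°
n=5: pose=(-2,3,E); sL=3/8, sR=15/26; mL=-99/104, mR=81/208; mL+mR=-9/16 → advance -1; mR−mL=279/208 → turn +1·90°
n=6: pose=(-3,3,N); sL=24/85, sR=120/337; mL=-18288/28645, mR=6156/28645; mL+mR=-36/85 → advance -1; mR−mL=24444/28645 → turn +1·90°

0 24/37 24/53 -2160/1961 252/1961 -2 2 S
1 3/8 15/26 -99/104 81/208 -2 3 E
2 24/85 120/337 -18288/28645 6156/28645 -3 3 N
3 12/29 60/197 -4104/5713 558/5713 -3 2 W
4 24/37 24/53 -2160/1961 252/1961 -2 2 S
5 3/8 15/26 -99/104 81/208 -2 3 E
6 24/85 120/337 -18288/28645 6156/28645 -3 3 N
final -3 2 W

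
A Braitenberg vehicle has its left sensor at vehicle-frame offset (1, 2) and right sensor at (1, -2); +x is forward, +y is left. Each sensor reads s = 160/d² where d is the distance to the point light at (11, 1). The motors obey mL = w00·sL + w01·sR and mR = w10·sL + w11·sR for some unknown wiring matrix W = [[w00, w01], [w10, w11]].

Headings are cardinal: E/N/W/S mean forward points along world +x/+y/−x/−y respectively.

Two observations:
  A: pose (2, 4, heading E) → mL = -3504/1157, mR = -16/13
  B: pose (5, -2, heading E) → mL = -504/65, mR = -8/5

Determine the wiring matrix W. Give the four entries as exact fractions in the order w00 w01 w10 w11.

-1 -1/2 0 -1/2

obs A: pose=(2,4,E) → sL=160/89, sR=32/13, mL=-3504/1157, mR=-16/13
obs B: pose=(5,-2,E) → sL=80/13, sR=16/5, mL=-504/65, mR=-8/5
sensor matrix S = [[160/89, 32/13], [80/13, 16/5]]; det S = -141312/15041
solve [mL_A; mL_B] = S·[w00; w01] and [mR_A; mR_B] = S·[w10; w11]:
  w00 = -1, w01 = -1/2, w10 = 0, w11 = -1/2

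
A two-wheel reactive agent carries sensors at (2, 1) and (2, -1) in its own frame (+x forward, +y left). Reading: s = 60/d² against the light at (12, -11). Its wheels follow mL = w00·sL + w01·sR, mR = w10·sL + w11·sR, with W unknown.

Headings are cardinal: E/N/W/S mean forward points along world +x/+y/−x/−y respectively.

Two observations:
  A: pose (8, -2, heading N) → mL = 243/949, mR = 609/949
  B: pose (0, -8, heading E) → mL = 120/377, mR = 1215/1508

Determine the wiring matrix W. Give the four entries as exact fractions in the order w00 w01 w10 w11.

-1/2 1 1 1/2

obs A: pose=(8,-2,N) → sL=30/73, sR=6/13, mL=243/949, mR=609/949
obs B: pose=(0,-8,E) → sL=15/29, sR=15/26, mL=120/377, mR=1215/1508
sensor matrix S = [[30/73, 6/13], [15/29, 15/26]]; det S = -45/27521
solve [mL_A; mL_B] = S·[w00; w01] and [mR_A; mR_B] = S·[w10; w11]:
  w00 = -1/2, w01 = 1, w10 = 1, w11 = 1/2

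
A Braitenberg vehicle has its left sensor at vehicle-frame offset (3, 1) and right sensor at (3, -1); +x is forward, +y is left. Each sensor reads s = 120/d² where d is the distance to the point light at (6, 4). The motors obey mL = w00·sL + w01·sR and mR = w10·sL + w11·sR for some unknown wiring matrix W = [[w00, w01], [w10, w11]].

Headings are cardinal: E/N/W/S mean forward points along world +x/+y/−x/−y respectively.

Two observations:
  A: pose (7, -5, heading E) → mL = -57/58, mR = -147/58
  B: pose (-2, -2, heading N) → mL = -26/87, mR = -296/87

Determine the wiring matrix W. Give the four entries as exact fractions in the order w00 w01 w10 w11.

obs A: pose=(7,-5,E) → sL=3/2, sR=30/29, mL=-57/58, mR=-147/58
obs B: pose=(-2,-2,N) → sL=4/3, sR=60/29, mL=-26/87, mR=-296/87
sensor matrix S = [[3/2, 30/29], [4/3, 60/29]]; det S = 50/29
solve [mL_A; mL_B] = S·[w00; w01] and [mR_A; mR_B] = S·[w10; w11]:
  w00 = -1, w01 = 1/2, w10 = -1, w11 = -1

-1 1/2 -1 -1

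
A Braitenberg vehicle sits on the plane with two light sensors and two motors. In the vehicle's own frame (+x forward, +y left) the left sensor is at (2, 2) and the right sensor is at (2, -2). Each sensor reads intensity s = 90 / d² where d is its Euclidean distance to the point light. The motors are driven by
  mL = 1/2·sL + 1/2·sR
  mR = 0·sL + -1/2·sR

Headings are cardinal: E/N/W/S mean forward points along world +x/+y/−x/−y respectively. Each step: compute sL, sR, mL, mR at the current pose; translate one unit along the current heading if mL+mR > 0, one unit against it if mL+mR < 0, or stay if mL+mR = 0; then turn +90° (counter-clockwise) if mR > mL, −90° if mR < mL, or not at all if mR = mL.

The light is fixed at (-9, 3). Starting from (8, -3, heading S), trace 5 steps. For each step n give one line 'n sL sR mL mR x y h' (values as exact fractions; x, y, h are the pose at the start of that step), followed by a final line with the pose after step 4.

0 18/85 90/289 378/1445 -45/289 8 -3 S
1 5/17 9/25 139/425 -9/50 8 -4 W
2 90/221 90/349 25650/77129 -45/349 7 -4 N
3 9/34 45/194 819/3298 -45/388 7 -3 E
4 18/85 90/289 378/1445 -45/289 8 -3 S
final 8 -4 W

n=0: pose=(8,-3,S); sL=18/85, sR=90/289; mL=378/1445, mR=-45/289; mL+mR=9/85 → advance +1; mR−mL=-603/1445 → turn -1·90°
n=1: pose=(8,-4,W); sL=5/17, sR=9/25; mL=139/425, mR=-9/50; mL+mR=5/34 → advance +1; mR−mL=-431/850 → turn -1·90°
n=2: pose=(7,-4,N); sL=90/221, sR=90/349; mL=25650/77129, mR=-45/349; mL+mR=45/221 → advance +1; mR−mL=-35595/77129 → turn -1·90°
n=3: pose=(7,-3,E); sL=9/34, sR=45/194; mL=819/3298, mR=-45/388; mL+mR=9/68 → advance +1; mR−mL=-2403/6596 → turn -1·90°
n=4: pose=(8,-3,S); sL=18/85, sR=90/289; mL=378/1445, mR=-45/289; mL+mR=9/85 → advance +1; mR−mL=-603/1445 → turn -1·90°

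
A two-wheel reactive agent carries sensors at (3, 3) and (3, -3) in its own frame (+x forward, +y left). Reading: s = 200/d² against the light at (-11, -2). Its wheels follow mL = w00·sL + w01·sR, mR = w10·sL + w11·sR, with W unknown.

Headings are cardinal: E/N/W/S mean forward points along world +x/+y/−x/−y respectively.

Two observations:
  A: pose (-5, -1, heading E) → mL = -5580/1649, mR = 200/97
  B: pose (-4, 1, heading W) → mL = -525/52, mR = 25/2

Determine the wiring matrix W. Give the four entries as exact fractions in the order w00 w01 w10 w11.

-1/2 -1 1 0

obs A: pose=(-5,-1,E) → sL=200/97, sR=40/17, mL=-5580/1649, mR=200/97
obs B: pose=(-4,1,W) → sL=25/2, sR=50/13, mL=-525/52, mR=25/2
sensor matrix S = [[200/97, 40/17], [25/2, 50/13]]; det S = -460500/21437
solve [mL_A; mL_B] = S·[w00; w01] and [mR_A; mR_B] = S·[w10; w11]:
  w00 = -1/2, w01 = -1, w10 = 1, w11 = 0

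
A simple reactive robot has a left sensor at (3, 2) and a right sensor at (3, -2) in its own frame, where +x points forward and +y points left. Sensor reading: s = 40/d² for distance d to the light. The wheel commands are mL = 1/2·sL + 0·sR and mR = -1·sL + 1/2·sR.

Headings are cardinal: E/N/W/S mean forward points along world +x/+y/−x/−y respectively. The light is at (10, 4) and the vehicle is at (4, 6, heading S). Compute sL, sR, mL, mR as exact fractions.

left sensor world pos  = (6, 3); dL² = 17
right sensor world pos = (2, 3); dR² = 65
sL = 40/17 = 40/17
sR = 40/65 = 8/13
mL = 1/2·sL + 0·sR = 20/17
mR = -1·sL + 1/2·sR = -452/221

40/17 8/13 20/17 -452/221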